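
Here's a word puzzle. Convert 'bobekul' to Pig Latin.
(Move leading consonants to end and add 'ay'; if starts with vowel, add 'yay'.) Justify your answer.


'bobekul': move consonant cluster 'b' to end and add 'ay': 'obekulbay'.

obekulbay


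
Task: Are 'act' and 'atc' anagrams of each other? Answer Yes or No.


Sorted letters of 'act': 'act'
Sorted letters of 'atc': 'act'
They match.

Yes


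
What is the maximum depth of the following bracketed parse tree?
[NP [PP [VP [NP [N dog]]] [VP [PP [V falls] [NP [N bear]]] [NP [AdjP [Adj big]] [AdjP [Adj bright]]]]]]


Count bracket nesting levels:
'[' at pos 0: depth = 1
'[' at pos 4: depth = 2
'[' at pos 8: depth = 3
'[' at pos 12: depth = 4
'[' at pos 16: depth = 5
'[' at pos 26: depth = 3
'[' at pos 30: depth = 4
'[' at pos 34: depth = 5
'[' at pos 44: depth = 5
'[' at pos 48: depth = 6
'[' at pos 59: depth = 4
'[' at pos 63: depth = 5
'[' at pos 69: depth = 6
'[' at pos 80: depth = 5
'[' at pos 86: depth = 6
Maximum depth reached: 6

6


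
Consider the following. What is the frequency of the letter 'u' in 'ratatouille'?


Letter 'u' in 'ratatouille': found at position(s) 7 = 1 occurrence(s).

1


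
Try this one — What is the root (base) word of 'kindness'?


Remove suffix '-ness' from 'kindness' to get root 'kind'.

kind


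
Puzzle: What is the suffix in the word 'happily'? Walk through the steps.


The word 'happily' = 'happy' (root) + '-ly' (suffix). The suffix is '-ly'.

ly


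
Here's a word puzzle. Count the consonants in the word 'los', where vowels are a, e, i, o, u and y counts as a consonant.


Consonants in 'los': l, s = 2 consonants.

2


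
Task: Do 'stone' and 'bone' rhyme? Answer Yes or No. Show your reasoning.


Rime (stressed vowel + following sounds) of 'stone': -one = /oʊn/
Rime of 'bone': -one = /oʊn/
/oʊn/ and /oʊn/ are the same ending sound, so the words rhyme.

Yes


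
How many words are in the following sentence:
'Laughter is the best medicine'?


Split into words: Laughter | is | the | best | medicine = 5 words.

5


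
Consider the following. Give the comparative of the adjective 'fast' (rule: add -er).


Apply comparative formation (add -er): 'fast' -> 'faster'.

faster


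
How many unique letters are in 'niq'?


Unique letters in 'niq': {i, n, q} = 3 distinct letters.

3


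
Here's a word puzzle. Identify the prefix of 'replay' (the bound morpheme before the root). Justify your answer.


The word 'replay' = 're' (prefix) + 'play' (root). The prefix is 're'.

re


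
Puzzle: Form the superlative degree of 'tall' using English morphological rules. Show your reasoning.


Apply superlative formation (add -est): 'tall' -> 'tallest'.

tallest


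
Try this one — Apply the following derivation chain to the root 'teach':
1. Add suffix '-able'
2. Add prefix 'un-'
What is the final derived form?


Step 1: Add suffix '-able' to 'teach' = 'teachable'
Step 2: Add prefix 'un-' to 'teachable' = 'unteachable'

unteachable


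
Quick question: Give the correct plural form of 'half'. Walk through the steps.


Apply rule: Change -f to -ves. 'half' becomes 'halves'.

halves


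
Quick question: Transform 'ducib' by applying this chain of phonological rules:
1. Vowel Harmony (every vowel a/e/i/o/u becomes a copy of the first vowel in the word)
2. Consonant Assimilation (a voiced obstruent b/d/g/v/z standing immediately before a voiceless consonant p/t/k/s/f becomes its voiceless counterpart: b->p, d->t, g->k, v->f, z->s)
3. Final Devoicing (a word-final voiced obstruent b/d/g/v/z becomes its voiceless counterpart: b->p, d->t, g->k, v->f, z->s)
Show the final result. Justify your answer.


Starting form: 'ducib'
Rule 1: Vowel Harmony: all vowels become 'u' (matching first vowel). 'ducib' -> 'ducub'
Rule 2: Consonant Assimilation: no voiced obstruent (b/d/g/v/z) stands immediately before a voiceless consonant (p/t/k/s/f). No change.
Rule 3: Final Devoicing: word-final voiced obstruent 'b' becomes voiceless 'p'. 'ducub' -> 'ducup'
Final form: 'ducup'

ducup


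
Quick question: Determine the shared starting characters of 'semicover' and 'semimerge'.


Compare from the start: 4 characters match: 'semi'. Mismatch at position 5: 'c' vs 'm'.

semi


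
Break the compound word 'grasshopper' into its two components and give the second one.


Split 'grasshopper' into 'grass' + 'hopper'. The second part is 'hopper'.

hopper


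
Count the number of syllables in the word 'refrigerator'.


Break 'refrigerator' into syllables: re-frig-er-a-tor -> re | frig | er | a | tor = 5 syllables

5 syllables


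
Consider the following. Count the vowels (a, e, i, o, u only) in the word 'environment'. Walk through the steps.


Vowels in 'environment': e, i, o, e = 4 vowels.

4


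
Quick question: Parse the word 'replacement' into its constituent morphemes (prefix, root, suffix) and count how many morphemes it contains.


Step 1: Identify prefix: 're' (meaning: again)
Step 2: Identify root: 'place'
Step 3: Identify suffix(es): 'ment'
Decomposition: re- (prefix: again) + place (root) + -ment (suffix: action/result)
Total morphemes: 3

3 morphemes (re- (prefix: again) + place (root) + -ment (suffix: action/result))


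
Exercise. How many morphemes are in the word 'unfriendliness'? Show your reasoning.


Decomposition: un- (prefix) + friend (root) + -ly (suffix) + -ness (suffix) = 4 morpheme(s)

4 morphemes


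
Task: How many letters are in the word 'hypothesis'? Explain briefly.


Spell out 'hypothesis' and number each letter: h(1), y(2), p(3), o(4), t(5), h(6), e(7), s(8), i(9), s(10). Total: 10 letters.

10


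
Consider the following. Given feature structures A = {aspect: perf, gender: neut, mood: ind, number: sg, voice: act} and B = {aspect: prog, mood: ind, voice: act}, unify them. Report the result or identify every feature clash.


Compare features:
aspect: A=perf vs B=prog -> CLASH
gender: A=neut vs B=_ -> unified: neut
mood: A=ind vs B=ind -> unified: ind
number: A=sg vs B=_ -> unified: sg
voice: A=act vs B=act -> unified: act
Clash detected on feature 'aspect' (perf vs prog); unification fails.

CLASH on 'aspect' (perf vs prog)


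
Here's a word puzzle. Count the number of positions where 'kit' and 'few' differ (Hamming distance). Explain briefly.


Alignment:
Position 1: 'k' vs 'f' = DIFFER
Position 2: 'i' vs 'e' = DIFFER
Position 3: 't' vs 'w' = DIFFER
Total differences: 3

3


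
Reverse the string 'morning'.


Reverse 'morning' character by character: 'gninrom'.

gninrom


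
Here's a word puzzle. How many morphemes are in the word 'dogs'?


Decomposition: dog (root) + -s (plural) = 2 morpheme(s)

2 morphemes


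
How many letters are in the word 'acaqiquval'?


Spell out 'acaqiquval' and number each letter: a(1), c(2), a(3), q(4), i(5), q(6), u(7), v(8), a(9), l(10). Total: 10 letters.

10


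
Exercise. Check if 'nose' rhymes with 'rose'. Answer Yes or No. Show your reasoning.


Rime (stressed vowel + following sounds) of 'nose': -ose = /oʊz/
Rime of 'rose': -ose = /oʊz/
/oʊz/ and /oʊz/ are the same ending sound, so the words rhyme.

Yes


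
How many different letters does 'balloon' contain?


Unique letters in 'balloon': {a, b, l, n, o} = 5 distinct letters.

5


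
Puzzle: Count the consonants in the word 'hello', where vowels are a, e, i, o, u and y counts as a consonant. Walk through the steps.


Consonants in 'hello': h, l, l = 3 consonants.

3


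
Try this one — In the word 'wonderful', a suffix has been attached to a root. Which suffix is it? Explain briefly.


The word 'wonderful' = 'wonder' (root) + '-ful' (suffix). The suffix is '-ful'.

ful


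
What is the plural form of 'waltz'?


Apply rule: Add -es (sibilant/fricative ending). 'waltz' becomes 'waltzes'.

waltzes


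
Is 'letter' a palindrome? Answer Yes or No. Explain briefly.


Forward: 'letter'
Reversed: 'rettel'
They differ.

No


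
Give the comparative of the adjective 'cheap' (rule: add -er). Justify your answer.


Apply comparative formation (add -er): 'cheap' -> 'cheaper'.

cheaper


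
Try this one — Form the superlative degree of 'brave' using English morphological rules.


Apply superlative formation (ends in e: add -st): 'brave' -> 'bravest'.

bravest


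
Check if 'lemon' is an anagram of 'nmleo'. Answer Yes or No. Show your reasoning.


Sorted letters of 'lemon': 'elmno'
Sorted letters of 'nmleo': 'elmno'
They match.

Yes


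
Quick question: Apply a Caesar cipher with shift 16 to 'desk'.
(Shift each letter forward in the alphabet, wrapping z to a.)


Shift each letter by 16: d -> t, e -> u, s -> i, k -> a. Result: 'tuia'.

tuia


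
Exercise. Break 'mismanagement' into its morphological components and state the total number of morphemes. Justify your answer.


Step 1: Identify prefix: 'mis' (meaning: wrongly)
Step 2: Identify root: 'manage'
Step 3: Identify suffix(es): 'ment'
Decomposition: mis- (prefix: wrongly) + manage (root) + -ment (suffix: action/result)
Total morphemes: 3

3 morphemes (mis- (prefix: wrongly) + manage (root) + -ment (suffix: action/result))


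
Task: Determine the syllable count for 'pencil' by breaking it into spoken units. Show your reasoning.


Break 'pencil' into syllables: pen-cil -> pen | cil = 2 syllables

2 syllables


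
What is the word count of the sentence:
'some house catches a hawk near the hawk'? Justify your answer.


Split into words: some | house | catches | a | hawk | near | the | hawk = 8 words.

8


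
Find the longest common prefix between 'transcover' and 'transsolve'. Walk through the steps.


Compare from the start: 5 characters match: 'trans'. Mismatch at position 6: 'c' vs 's'.

trans


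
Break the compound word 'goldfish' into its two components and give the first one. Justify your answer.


Split 'goldfish' into 'gold' + 'fish'. The first part is 'gold'.

gold


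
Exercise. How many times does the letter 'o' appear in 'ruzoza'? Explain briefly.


Letter 'o' in 'ruzoza': found at position(s) 4 = 1 occurrence(s).

1


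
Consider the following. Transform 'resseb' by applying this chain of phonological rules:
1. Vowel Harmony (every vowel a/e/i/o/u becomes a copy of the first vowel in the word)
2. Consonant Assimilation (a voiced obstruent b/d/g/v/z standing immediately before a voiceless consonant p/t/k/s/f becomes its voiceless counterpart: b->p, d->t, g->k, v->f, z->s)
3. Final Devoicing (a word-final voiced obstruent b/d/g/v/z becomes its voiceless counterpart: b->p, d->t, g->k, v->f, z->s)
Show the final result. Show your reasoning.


Starting form: 'resseb'
Rule 1: Vowel Harmony: all vowels already match. No change.
Rule 2: Consonant Assimilation: no voiced obstruent (b/d/g/v/z) stands immediately before a voiceless consonant (p/t/k/s/f). No change.
Rule 3: Final Devoicing: word-final voiced obstruent 'b' becomes voiceless 'p'. 'resseb' -> 'ressep'
Final form: 'ressep'

ressep


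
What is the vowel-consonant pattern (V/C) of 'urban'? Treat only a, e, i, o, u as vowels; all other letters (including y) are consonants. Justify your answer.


Letter mapping: u = V, r = C, b = C, a = V, n = C.

VCCVC


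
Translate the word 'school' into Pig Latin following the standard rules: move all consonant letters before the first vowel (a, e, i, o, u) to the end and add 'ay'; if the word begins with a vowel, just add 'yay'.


'school': move consonant cluster 'sch' to end and add 'ay': 'oolschay'.

oolschay


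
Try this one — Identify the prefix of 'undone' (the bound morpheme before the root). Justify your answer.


The word 'undone' = 'un' (prefix) + 'done' (root). The prefix is 'un'.

un


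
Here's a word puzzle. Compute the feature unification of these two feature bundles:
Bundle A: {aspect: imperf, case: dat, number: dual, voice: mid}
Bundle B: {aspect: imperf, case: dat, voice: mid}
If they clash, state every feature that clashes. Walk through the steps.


Compare features:
aspect: A=imperf vs B=imperf -> unified: imperf
case: A=dat vs B=dat -> unified: dat
number: A=dual vs B=_ -> unified: dual
voice: A=mid vs B=mid -> unified: mid
No clashes found.

Unified: {aspect: imperf, case: dat, number: dual, voice: mid}


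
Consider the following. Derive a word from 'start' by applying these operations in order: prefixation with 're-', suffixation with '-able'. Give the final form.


Step 1: Add prefix 're-' to 'start' = 'restart'
Step 2: Add suffix '-able' to 'restart' = 'restartable'

restartable


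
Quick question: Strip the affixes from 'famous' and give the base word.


Remove suffix '-ous' from 'famous' to get root 'fame'.

fame


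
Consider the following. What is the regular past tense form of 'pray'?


Apply rule: Add -ed. 'pray' becomes 'prayed'.

prayed


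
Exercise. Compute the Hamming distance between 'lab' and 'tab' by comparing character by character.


Alignment:
Position 1: 'l' vs 't' = DIFFER
Position 2: 'a' vs 'a' = match
Position 3: 'b' vs 'b' = match
Total differences: 1

1


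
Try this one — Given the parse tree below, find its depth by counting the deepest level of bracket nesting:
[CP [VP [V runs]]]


Count bracket nesting levels:
'[' at pos 0: depth = 1
'[' at pos 4: depth = 2
'[' at pos 8: depth = 3
Maximum depth reached: 3

3


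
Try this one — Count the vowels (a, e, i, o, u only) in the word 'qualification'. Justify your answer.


Vowels in 'qualification': u, a, i, i, a, i, o = 7 vowels.

7


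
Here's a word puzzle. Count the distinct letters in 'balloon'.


Unique letters in 'balloon': {a, b, l, n, o} = 5 distinct letters.

5


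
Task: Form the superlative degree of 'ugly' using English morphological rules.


Apply superlative formation (consonant + y: change y to i, add -est): 'ugly' -> 'ugliest'.

ugliest


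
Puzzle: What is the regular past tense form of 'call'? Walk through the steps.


Apply rule: Add -ed. 'call' becomes 'called'.

called


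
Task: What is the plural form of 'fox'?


Apply rule: Add -es (sibilant/fricative ending). 'fox' becomes 'foxes'.

foxes


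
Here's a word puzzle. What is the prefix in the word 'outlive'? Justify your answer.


The word 'outlive' = 'out' (prefix) + 'live' (root). The prefix is 'out'.

out


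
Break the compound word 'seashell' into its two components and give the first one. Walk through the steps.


Split 'seashell' into 'sea' + 'shell'. The first part is 'sea'.

sea


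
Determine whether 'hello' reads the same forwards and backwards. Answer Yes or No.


Forward: 'hello'
Reversed: 'olleh'
They differ.

No


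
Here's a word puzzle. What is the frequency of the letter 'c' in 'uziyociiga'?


Letter 'c' in 'uziyociiga': found at position(s) 6 = 1 occurrence(s).

1


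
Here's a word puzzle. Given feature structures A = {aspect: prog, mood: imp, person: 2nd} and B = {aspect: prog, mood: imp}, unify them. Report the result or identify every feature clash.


Compare features:
aspect: A=prog vs B=prog -> unified: prog
mood: A=imp vs B=imp -> unified: imp
person: A=2nd vs B=_ -> unified: 2nd
No clashes found.

Unified: {aspect: prog, mood: imp, person: 2nd}


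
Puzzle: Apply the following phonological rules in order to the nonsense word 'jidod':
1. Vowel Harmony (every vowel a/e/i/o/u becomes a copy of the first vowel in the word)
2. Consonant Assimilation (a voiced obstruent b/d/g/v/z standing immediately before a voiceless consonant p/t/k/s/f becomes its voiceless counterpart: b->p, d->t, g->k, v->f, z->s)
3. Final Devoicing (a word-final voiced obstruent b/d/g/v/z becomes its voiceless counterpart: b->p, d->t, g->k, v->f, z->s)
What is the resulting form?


Starting form: 'jidod'
Rule 1: Vowel Harmony: all vowels become 'i' (matching first vowel). 'jidod' -> 'jidid'
Rule 2: Consonant Assimilation: no voiced obstruent (b/d/g/v/z) stands immediately before a voiceless consonant (p/t/k/s/f). No change.
Rule 3: Final Devoicing: word-final voiced obstruent 'd' becomes voiceless 't'. 'jidid' -> 'jidit'
Final form: 'jidit'

jidit


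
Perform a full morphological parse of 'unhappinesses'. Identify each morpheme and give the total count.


Step 1: Identify prefix: 'un' (meaning: not/reverse)
Step 2: Identify root: 'happy'
Step 3: Identify suffix(es): 'ness, es'
Decomposition: un- (prefix: not/reverse) + happy (root) + -ness (suffix: state of) + -es (plural)
Total morphemes: 4

4 morphemes (un- (prefix: not/reverse) + happy (root) + -ness (suffix: state of) + -es (plural))


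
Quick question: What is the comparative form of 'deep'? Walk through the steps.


Apply comparative formation (add -er): 'deep' -> 'deeper'.

deeper


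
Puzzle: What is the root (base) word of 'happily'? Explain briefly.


Remove suffix '-ly' from 'happily' to get root 'happy'.

happy


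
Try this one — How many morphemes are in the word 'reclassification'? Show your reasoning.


Decomposition: re- (prefix) + class (root) + -ify (suffix) + -ation (suffix) = 4 morpheme(s)

4 morphemes


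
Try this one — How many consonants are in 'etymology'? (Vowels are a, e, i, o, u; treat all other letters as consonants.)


Consonants in 'etymology': t, y, m, l, g, y = 6 consonants.

6


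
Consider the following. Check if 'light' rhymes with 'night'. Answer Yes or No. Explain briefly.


Rime (stressed vowel + following sounds) of 'light': -ight = /aɪt/
Rime of 'night': -ight = /aɪt/
/aɪt/ and /aɪt/ are the same ending sound, so the words rhyme.

Yes


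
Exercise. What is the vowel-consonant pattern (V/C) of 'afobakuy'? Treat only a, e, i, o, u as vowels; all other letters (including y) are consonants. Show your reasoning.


Letter mapping: a = V, f = C, o = V, b = C, a = V, k = C, u = V, y = C.

VCVCVCVC


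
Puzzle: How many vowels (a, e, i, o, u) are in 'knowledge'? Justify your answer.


Vowels in 'knowledge': o, e, e = 3 vowels.

3


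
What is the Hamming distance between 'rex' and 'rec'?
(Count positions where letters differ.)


Alignment:
Position 1: 'r' vs 'r' = match
Position 2: 'e' vs 'e' = match
Position 3: 'x' vs 'c' = DIFFER
Total differences: 1

1


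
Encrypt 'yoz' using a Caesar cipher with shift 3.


Shift each letter by 3: y -> b, o -> r, z -> c. Result: 'brc'.

brc


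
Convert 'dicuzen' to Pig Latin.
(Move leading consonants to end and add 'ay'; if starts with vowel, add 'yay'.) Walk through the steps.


'dicuzen': move consonant cluster 'd' to end and add 'ay': 'icuzenday'.

icuzenday


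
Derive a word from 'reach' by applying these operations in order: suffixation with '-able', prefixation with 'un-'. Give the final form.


Step 1: Add suffix '-able' to 'reach' = 'reachable'
Step 2: Add prefix 'un-' to 'reachable' = 'unreachable'

unreachable


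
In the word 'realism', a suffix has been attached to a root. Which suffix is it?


The word 'realism' = 'real' (root) + '-ism' (suffix). The suffix is '-ism'.

ism


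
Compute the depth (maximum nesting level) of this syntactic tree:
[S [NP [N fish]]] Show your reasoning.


Count bracket nesting levels:
'[' at pos 0: depth = 1
'[' at pos 3: depth = 2
'[' at pos 7: depth = 3
Maximum depth reached: 3

3


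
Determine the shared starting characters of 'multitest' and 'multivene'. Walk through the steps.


Compare from the start: 5 characters match: 'multi'. Mismatch at position 6: 't' vs 'v'.

multi


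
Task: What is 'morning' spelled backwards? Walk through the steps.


Reverse 'morning' character by character: 'gninrom'.

gninrom


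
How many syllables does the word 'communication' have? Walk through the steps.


Break 'communication' into syllables: com-mu-ni-ca-tion -> com | mu | ni | ca | tion = 5 syllables

5 syllables


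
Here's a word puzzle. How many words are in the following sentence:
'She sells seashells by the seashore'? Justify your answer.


Split into words: She | sells | seashells | by | the | seashore = 6 words.

6


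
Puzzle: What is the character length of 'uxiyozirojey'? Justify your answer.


Spell out 'uxiyozirojey' and number each letter: u(1), x(2), i(3), y(4), o(5), z(6), i(7), r(8), o(9), j(10), e(11), y(12). Total: 12 letters.

12


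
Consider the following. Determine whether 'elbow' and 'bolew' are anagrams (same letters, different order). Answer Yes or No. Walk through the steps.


Sorted letters of 'elbow': 'below'
Sorted letters of 'bolew': 'below'
They match.

Yes


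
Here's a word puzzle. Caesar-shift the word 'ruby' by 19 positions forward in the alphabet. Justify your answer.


Shift each letter by 19: r -> k, u -> n, b -> u, y -> r. Result: 'knur'.

knur


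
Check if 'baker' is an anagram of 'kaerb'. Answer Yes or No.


Sorted letters of 'baker': 'abekr'
Sorted letters of 'kaerb': 'abekr'
They match.

Yes


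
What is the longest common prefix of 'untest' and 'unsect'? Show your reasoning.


Compare from the start: 2 characters match: 'un'. Mismatch at position 3: 't' vs 's'.

un


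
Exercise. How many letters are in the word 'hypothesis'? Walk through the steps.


Spell out 'hypothesis' and number each letter: h(1), y(2), p(3), o(4), t(5), h(6), e(7), s(8), i(9), s(10). Total: 10 letters.

10


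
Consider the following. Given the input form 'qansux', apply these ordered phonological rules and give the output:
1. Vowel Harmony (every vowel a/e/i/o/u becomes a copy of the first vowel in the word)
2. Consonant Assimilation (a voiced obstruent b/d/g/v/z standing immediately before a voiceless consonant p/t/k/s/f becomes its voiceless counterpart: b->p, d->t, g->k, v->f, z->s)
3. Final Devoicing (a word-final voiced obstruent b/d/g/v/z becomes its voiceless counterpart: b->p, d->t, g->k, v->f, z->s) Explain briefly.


Starting form: 'qansux'
Rule 1: Vowel Harmony: all vowels become 'a' (matching first vowel). 'qansux' -> 'qansax'
Rule 2: Consonant Assimilation: no voiced obstruent (b/d/g/v/z) stands immediately before a voiceless consonant (p/t/k/s/f). No change.
Rule 3: Final Devoicing: final consonant 'x' is not one of the voiced obstruents b/d/g/v/z. No change.
Final form: 'qansax'

qansax


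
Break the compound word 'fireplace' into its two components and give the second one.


Split 'fireplace' into 'fire' + 'place'. The second part is 'place'.

place


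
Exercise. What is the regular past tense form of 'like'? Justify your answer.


Apply rule: Add -d (word ends in -e). 'like' becomes 'liked'.

liked


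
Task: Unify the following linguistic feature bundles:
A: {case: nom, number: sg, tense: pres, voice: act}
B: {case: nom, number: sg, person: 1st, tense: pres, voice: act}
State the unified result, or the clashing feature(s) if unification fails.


Compare features:
case: A=nom vs B=nom -> unified: nom
number: A=sg vs B=sg -> unified: sg
person: A=_ vs B=1st -> unified: 1st
tense: A=pres vs B=pres -> unified: pres
voice: A=act vs B=act -> unified: act
No clashes found.

Unified: {case: nom, number: sg, person: 1st, tense: pres, voice: act}


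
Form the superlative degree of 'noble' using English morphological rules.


Apply superlative formation (ends in e: add -st): 'noble' -> 'noblest'.

noblest


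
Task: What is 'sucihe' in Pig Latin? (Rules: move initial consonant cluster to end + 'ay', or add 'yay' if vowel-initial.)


'sucihe': move consonant cluster 's' to end and add 'ay': 'ucihesay'.

ucihesay


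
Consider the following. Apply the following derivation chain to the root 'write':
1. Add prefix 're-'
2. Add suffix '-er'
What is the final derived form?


Step 1: Add prefix 're-' to 'write' = 'rewrite'
Step 2: Add suffix '-er' to 'rewrite' = 'rewriter'

rewriter


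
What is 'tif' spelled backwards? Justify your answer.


Reverse 'tif' character by character: 'fit'.

fit


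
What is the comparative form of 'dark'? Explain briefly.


Apply comparative formation (add -er): 'dark' -> 'darker'.

darker


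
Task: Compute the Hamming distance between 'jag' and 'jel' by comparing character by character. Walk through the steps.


Alignment:
Position 1: 'j' vs 'j' = match
Position 2: 'a' vs 'e' = DIFFER
Position 3: 'g' vs 'l' = DIFFER
Total differences: 2

2


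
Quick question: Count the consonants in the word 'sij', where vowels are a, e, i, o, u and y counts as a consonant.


Consonants in 'sij': s, j = 2 consonants.

2


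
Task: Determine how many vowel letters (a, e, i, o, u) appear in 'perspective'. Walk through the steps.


Vowels in 'perspective': e, e, i, e = 4 vowels.

4


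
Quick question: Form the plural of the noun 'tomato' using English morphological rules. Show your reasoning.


Apply rule: Add -es (consonant + o). 'tomato' becomes 'tomatoes'.

tomatoes


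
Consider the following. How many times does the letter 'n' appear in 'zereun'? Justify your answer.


Letter 'n' in 'zereun': found at position(s) 6 = 1 occurrence(s).

1


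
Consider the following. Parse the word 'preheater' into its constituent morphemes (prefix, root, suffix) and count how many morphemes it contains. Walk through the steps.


Step 1: Identify prefix: 'pre' (meaning: before)
Step 2: Identify root: 'heat'
Step 3: Identify suffix(es): 'er'
Decomposition: pre- (prefix: before) + heat (root) + -er (suffix: one who)
Total morphemes: 3

3 morphemes (pre- (prefix: before) + heat (root) + -er (suffix: one who))


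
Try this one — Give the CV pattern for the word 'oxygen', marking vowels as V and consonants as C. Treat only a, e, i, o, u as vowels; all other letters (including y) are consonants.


Letter mapping: o = V, x = C, y = C, g = C, e = V, n = C.

VCCCVC


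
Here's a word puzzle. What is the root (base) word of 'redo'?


Remove prefix 're' from 'redo' to get root 'do'.

do


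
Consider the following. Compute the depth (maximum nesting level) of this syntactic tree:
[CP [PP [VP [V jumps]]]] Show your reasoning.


Count bracket nesting levels:
'[' at pos 0: depth = 1
'[' at pos 4: depth = 2
'[' at pos 8: depth = 3
'[' at pos 12: depth = 4
Maximum depth reached: 4

4


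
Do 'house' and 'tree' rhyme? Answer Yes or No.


Rime (stressed vowel + following sounds) of 'house': -ouse = /aʊs/
Rime of 'tree': -ee = /iː/
/aʊs/ and /iː/ are different ending sounds, so the words do not rhyme.

No


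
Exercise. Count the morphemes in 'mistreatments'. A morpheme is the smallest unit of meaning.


Decomposition: mis- (prefix) + treat (root) + -ment (suffix) + -s (plural) = 4 morpheme(s)

4 morphemes


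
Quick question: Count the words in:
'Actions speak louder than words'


Split into words: Actions | speak | louder | than | words = 5 words.

5


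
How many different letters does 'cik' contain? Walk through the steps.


Unique letters in 'cik': {c, i, k} = 3 distinct letters.

3


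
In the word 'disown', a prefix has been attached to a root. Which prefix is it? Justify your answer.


The word 'disown' = 'dis' (prefix) + 'own' (root). The prefix is 'dis'.

dis


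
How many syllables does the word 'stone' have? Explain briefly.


Break 'stone' into syllables: stone -> stone = 1 syllable

1 syllable


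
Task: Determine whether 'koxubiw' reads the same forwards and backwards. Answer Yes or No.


Forward: 'koxubiw'
Reversed: 'wibuxok'
They differ.

No


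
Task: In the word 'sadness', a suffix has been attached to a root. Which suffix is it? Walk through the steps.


The word 'sadness' = 'sad' (root) + '-ness' (suffix). The suffix is '-ness'.

ness


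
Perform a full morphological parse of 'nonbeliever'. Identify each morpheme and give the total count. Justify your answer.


Step 1: Identify prefix: 'non' (meaning: not)
Step 2: Identify root: 'believe'
Step 3: Identify suffix(es): 'er'
Decomposition: non- (prefix: not) + believe (root) + -er (suffix: one who)
Total morphemes: 3

3 morphemes (non- (prefix: not) + believe (root) + -er (suffix: one who))


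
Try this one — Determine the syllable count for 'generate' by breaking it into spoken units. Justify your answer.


Break 'generate' into syllables: gen-er-ate -> gen | er | ate = 3 syllables

3 syllables


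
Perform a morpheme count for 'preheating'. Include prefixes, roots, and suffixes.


Decomposition: pre- (prefix) + heat (root) + -ing (suffix) = 3 morpheme(s)

3 morphemes


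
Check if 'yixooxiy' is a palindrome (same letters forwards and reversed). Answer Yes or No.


Forward: 'yixooxiy'
Reversed: 'yixooxiy'
They are identical.

Yes


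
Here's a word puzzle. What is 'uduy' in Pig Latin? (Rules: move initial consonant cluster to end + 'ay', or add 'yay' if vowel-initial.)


'uduy' starts with a vowel, so add 'yay': 'uduyyay'.

uduyyay


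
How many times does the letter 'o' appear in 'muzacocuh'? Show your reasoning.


Letter 'o' in 'muzacocuh': found at position(s) 6 = 1 occurrence(s).

1


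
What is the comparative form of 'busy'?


Apply comparative formation (consonant + y: change y to i, add -er): 'busy' -> 'busier'.

busier


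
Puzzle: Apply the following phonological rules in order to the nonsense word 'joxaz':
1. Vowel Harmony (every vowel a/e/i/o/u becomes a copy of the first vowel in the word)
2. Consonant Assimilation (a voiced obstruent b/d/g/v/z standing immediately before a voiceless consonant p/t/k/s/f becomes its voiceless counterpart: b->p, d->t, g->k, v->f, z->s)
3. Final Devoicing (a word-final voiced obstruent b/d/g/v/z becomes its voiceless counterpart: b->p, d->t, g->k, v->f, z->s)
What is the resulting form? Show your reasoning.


Starting form: 'joxaz'
Rule 1: Vowel Harmony: all vowels become 'o' (matching first vowel). 'joxaz' -> 'joxoz'
Rule 2: Consonant Assimilation: no voiced obstruent (b/d/g/v/z) stands immediately before a voiceless consonant (p/t/k/s/f). No change.
Rule 3: Final Devoicing: word-final voiced obstruent 'z' becomes voiceless 's'. 'joxoz' -> 'joxos'
Final form: 'joxos'

joxos


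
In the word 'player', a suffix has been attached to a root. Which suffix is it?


The word 'player' = 'play' (root) + '-er' (suffix). The suffix is '-er'.

er


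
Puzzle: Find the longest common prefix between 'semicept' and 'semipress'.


Compare from the start: 4 characters match: 'semi'. Mismatch at position 5: 'c' vs 'p'.

semi


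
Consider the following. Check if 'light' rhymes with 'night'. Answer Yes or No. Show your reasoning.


Rime (stressed vowel + following sounds) of 'light': -ight = /aɪt/
Rime of 'night': -ight = /aɪt/
/aɪt/ and /aɪt/ are the same ending sound, so the words rhyme.

Yes


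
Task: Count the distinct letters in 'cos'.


Unique letters in 'cos': {c, o, s} = 3 distinct letters.

3


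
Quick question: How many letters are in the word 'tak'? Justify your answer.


Spell out 'tak' and number each letter: t(1), a(2), k(3). Total: 3 letters.

3


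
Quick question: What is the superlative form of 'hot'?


Apply superlative formation (double final consonant, add -est): 'hot' -> 'hottest'.

hottest


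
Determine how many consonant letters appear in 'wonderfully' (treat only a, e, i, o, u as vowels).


Consonants in 'wonderfully': w, n, d, r, f, l, l, y = 8 consonants.

8


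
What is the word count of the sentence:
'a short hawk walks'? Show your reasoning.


Split into words: a | short | hawk | walks = 4 words.

4


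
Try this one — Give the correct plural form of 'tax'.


Apply rule: Add -es (sibilant/fricative ending). 'tax' becomes 'taxes'.

taxes


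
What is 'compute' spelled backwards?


Reverse 'compute' character by character: 'etupmoc'.

etupmoc


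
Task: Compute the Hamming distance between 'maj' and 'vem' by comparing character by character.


Alignment:
Position 1: 'm' vs 'v' = DIFFER
Position 2: 'a' vs 'e' = DIFFER
Position 3: 'j' vs 'm' = DIFFER
Total differences: 3

3


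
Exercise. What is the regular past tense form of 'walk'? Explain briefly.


Apply rule: Add -ed. 'walk' becomes 'walked'.

walked


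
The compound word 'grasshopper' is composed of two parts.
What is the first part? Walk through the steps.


Split 'grasshopper' into 'grass' + 'hopper'. The first part is 'grass'.

grass


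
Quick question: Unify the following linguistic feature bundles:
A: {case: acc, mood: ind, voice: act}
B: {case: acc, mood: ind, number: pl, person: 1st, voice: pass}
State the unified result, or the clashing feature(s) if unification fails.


Compare features:
case: A=acc vs B=acc -> unified: acc
mood: A=ind vs B=ind -> unified: ind
number: A=_ vs B=pl -> unified: pl
person: A=_ vs B=1st -> unified: 1st
voice: A=act vs B=pass -> CLASH
Clash detected on feature 'voice' (act vs pass); unification fails.

CLASH on 'voice' (act vs pass)


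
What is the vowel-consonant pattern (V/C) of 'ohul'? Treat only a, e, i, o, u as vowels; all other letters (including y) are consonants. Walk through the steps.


Letter mapping: o = V, h = C, u = V, l = C.

VCVC


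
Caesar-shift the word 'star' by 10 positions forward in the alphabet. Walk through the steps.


Shift each letter by 10: s -> c, t -> d, a -> k, r -> b. Result: 'cdkb'.

cdkb


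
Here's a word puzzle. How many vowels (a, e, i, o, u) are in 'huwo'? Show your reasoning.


Vowels in 'huwo': u, o = 2 vowels.

2


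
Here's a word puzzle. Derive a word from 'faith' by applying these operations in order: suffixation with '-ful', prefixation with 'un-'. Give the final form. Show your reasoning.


Step 1: Add suffix '-ful' to 'faith' = 'faithful'
Step 2: Add prefix 'un-' to 'faithful' = 'unfaithful'

unfaithful


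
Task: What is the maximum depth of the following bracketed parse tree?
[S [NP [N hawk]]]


Count bracket nesting levels:
'[' at pos 0: depth = 1
'[' at pos 3: depth = 2
'[' at pos 7: depth = 3
Maximum depth reached: 3

3


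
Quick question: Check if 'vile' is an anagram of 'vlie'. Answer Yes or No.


Sorted letters of 'vile': 'eilv'
Sorted letters of 'vlie': 'eilv'
They match.

Yes


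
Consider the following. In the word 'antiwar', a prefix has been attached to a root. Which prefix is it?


The word 'antiwar' = 'anti' (prefix) + 'war' (root). The prefix is 'anti'.

anti


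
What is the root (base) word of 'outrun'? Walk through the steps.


Remove prefix 'out' from 'outrun' to get root 'run'.

run


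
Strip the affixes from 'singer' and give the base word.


Remove suffix '-er' from 'singer' to get root 'sing'.

sing


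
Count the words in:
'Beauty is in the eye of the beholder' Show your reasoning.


Split into words: Beauty | is | in | the | eye | of | the | beholder = 8 words.

8


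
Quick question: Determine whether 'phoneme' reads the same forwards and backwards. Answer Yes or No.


Forward: 'phoneme'
Reversed: 'emenohp'
They differ.

No


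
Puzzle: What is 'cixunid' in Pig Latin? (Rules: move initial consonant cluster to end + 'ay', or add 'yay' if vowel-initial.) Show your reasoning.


'cixunid': move consonant cluster 'c' to end and add 'ay': 'ixunidcay'.

ixunidcay


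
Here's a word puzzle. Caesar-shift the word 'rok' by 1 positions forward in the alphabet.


Shift each letter by 1: r -> s, o -> p, k -> l. Result: 'spl'.

spl


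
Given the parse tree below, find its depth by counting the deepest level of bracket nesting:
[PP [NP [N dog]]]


Count bracket nesting levels:
'[' at pos 0: depth = 1
'[' at pos 4: depth = 2
'[' at pos 8: depth = 3
Maximum depth reached: 3

3


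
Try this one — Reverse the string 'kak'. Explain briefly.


Reverse 'kak' character by character: 'kak'.

kak


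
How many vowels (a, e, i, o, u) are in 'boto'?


Vowels in 'boto': o, o = 2 vowels.

2


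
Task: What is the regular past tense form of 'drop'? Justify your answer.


Apply rule: Double final consonant and add -ed. 'drop' becomes 'dropped'.

dropped


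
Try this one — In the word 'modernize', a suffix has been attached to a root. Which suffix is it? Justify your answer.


The word 'modernize' = 'modern' (root) + '-ize' (suffix). The suffix is '-ize'.

ize


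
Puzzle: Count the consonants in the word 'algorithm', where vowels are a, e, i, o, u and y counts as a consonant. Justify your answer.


Consonants in 'algorithm': l, g, r, t, h, m = 6 consonants.

6


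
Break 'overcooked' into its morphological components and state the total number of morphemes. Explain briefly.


Step 1: Identify prefix: 'over' (meaning: excessively)
Step 2: Identify root: 'cook'
Step 3: Identify suffix(es): 'ed'
Decomposition: over- (prefix: excessively) + cook (root) + -ed (suffix: past)
Total morphemes: 3

3 morphemes (over- (prefix: excessively) + cook (root) + -ed (suffix: past))


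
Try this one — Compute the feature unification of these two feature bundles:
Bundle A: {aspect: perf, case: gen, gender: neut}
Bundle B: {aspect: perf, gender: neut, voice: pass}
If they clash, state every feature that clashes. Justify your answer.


Compare features:
aspect: A=perf vs B=perf -> unified: perf
case: A=gen vs B=_ -> unified: gen
gender: A=neut vs B=neut -> unified: neut
voice: A=_ vs B=pass -> unified: pass
No clashes found.

Unified: {aspect: perf, case: gen, gender: neut, voice: pass}


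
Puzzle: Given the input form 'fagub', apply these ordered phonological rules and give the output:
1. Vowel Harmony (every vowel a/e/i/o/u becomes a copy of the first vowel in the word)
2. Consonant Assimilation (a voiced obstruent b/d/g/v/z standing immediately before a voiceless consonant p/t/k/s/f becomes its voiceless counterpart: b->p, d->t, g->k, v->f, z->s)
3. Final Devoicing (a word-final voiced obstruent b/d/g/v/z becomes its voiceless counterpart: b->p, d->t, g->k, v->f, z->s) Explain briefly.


Starting form: 'fagub'
Rule 1: Vowel Harmony: all vowels become 'a' (matching first vowel). 'fagub' -> 'fagab'
Rule 2: Consonant Assimilation: no voiced obstruent (b/d/g/v/z) stands immediately before a voiceless consonant (p/t/k/s/f). No change.
Rule 3: Final Devoicing: word-final voiced obstruent 'b' becomes voiceless 'p'. 'fagab' -> 'fagap'
Final form: 'fagap'

fagap


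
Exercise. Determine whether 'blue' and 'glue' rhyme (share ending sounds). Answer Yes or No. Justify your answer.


Rime (stressed vowel + following sounds) of 'blue': -ue = /uː/
Rime of 'glue': -ue = /uː/
/uː/ and /uː/ are the same ending sound, so the words rhyme.

Yes


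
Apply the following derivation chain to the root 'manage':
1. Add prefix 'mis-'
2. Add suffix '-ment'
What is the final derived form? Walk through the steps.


Step 1: Add prefix 'mis-' to 'manage' = 'mismanage'
Step 2: Add suffix '-ment' to 'mismanage' = 'mismanagement'

mismanagement


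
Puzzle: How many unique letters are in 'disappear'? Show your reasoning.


Unique letters in 'disappear': {a, d, e, i, p, r, s} = 7 distinct letters.

7


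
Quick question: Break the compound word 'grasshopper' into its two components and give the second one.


Split 'grasshopper' into 'grass' + 'hopper'. The second part is 'hopper'.

hopper


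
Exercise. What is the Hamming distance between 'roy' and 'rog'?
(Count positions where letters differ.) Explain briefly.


Alignment:
Position 1: 'r' vs 'r' = match
Position 2: 'o' vs 'o' = match
Position 3: 'y' vs 'g' = DIFFER
Total differences: 1

1


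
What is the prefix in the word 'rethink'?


The word 'rethink' = 're' (prefix) + 'think' (root). The prefix is 're'.

re


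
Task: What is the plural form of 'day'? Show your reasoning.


Apply rule: Add -s. 'day' becomes 'days'.

days
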